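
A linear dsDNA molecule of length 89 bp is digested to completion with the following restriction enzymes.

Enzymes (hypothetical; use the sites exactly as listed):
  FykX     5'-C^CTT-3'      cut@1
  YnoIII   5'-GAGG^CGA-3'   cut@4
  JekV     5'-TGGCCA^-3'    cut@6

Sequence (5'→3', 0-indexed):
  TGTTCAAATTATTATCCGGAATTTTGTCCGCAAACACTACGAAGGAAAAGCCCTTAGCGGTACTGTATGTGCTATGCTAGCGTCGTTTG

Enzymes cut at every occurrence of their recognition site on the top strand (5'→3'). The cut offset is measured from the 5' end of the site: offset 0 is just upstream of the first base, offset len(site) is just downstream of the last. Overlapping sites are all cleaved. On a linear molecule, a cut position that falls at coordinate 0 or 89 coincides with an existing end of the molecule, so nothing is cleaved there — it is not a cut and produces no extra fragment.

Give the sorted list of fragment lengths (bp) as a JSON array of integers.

Site scan:
  FykX CCTT/1: at [51] ⇒ [52]
  YnoIII (GAGGCGA, off=4): no sites
  JekV (TGGCCA, off=6): no sites

All cut coordinates (distinct, sorted): [52]

Fragment lengths:
  [0,52): 52 bp
  [52,89): 37 bp

[37,52]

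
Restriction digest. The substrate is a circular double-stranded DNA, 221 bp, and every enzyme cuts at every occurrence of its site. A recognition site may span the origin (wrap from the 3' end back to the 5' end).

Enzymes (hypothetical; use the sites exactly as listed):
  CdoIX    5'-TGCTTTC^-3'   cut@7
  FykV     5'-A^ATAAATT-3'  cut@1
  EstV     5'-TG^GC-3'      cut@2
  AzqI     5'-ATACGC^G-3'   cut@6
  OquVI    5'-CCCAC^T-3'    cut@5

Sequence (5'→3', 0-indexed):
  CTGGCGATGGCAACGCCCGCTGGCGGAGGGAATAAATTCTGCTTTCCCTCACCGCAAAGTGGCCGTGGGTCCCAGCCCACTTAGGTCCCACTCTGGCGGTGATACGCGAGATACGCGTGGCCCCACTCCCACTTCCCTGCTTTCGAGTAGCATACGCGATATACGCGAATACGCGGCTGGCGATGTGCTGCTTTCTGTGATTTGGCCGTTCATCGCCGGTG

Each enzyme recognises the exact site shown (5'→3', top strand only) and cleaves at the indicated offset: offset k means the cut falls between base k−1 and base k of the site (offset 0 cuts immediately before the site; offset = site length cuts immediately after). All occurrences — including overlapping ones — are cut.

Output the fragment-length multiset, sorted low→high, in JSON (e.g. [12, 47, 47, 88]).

Scan for sites:
  CdoIX (TGCTTTC, off=7): starts [39, 137, 188] → cuts [46, 144, 195]
  FykV (AATAAATT, off=1): starts [30] → cuts [31]
  EstV (TGGC, off=2): starts [1, 7, 20, 59, 93, 117, 177, 202] → cuts [3, 9, 22, 61, 95, 119, 179, 204]
  AzqI (ATACGCG, off=6): starts [101, 110, 151, 160, 168] → cuts [107, 116, 157, 166, 174]
  OquVI (CCCACT, off=5): starts [75, 86, 121, 127] → cuts [80, 91, 126, 132]

Pooled cuts: [3, 9, 22, 31, 46, 61, 80, 91, 95, 107, 116, 119, 126, 132, 144, 157, 166, 174, 179, 195, 204]

Fragments:
  3→9: 6 bp
  9→22: 13 bp
  22→31: 9 bp
  31→46: 15 bp
  46→61: 15 bp
  61→80: 19 bp
  80→91: 11 bp
  91→95: 4 bp
  95→107: 12 bp
  107→116: 9 bp
  116→119: 3 bp
  119→126: 7 bp
  126→132: 6 bp
  132→144: 12 bp
  144→157: 13 bp
  157→166: 9 bp
  166→174: 8 bp
  174→179: 5 bp
  179→195: 16 bp
  195→204: 9 bp
  204→3 (wrap): 221-204+3 = 20 bp

[3,4,5,6,6,7,8,9,9,9,9,11,12,12,13,13,15,15,16,19,20]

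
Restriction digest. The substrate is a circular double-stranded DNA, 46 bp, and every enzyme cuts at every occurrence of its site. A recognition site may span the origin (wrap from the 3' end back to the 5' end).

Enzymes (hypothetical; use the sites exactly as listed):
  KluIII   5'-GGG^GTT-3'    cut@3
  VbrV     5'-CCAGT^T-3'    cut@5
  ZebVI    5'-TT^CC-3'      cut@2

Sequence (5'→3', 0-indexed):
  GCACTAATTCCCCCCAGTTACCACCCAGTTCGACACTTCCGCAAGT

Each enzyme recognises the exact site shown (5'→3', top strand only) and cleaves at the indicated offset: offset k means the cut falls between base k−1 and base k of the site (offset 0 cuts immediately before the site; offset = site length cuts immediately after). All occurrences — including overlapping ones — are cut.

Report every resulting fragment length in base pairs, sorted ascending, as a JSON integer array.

[9,9,11,17]

Site scan:
  KluIII (GGGGTT, off=3): no sites
  VbrV (CCAGTT, off=5): starts [13, 24] → cuts [18, 29]
  ZebVI (TTCC, off=2): starts [7, 36] → cuts [9, 38]

Pooled cuts: [9, 18, 29, 38]

Fragments:
  9→18: 9 bp
  18→29: 11 bp
  29→38: 9 bp
  38→9 (wrap): 46-38+9 = 17 bp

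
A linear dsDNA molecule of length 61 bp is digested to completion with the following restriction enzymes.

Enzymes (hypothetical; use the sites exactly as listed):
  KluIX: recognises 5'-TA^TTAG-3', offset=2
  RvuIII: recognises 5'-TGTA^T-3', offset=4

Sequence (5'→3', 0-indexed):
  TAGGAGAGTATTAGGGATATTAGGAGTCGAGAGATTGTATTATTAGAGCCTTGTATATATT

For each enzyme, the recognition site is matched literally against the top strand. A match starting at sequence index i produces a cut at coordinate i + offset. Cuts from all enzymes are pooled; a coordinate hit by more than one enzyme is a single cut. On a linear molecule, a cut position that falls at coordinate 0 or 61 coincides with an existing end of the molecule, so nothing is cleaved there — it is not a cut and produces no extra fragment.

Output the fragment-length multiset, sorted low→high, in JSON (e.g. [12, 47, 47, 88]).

[3,6,9,10,13,20]

Per-enzyme occurrences:
  KluIX (TATTAG, off=2): starts [8, 17, 40] → cuts [10, 19, 42]
  RvuIII (TGTAT, off=4): starts [35, 51] → cuts [39, 55]

All cut coordinates (distinct, sorted): [10, 19, 39, 42, 55]

Fragments:
  [0,10): 10 bp
  [10,19): 9 bp
  [19,39): 20 bp
  [39,42): 3 bp
  [42,55): 13 bp
  [55,61): 6 bp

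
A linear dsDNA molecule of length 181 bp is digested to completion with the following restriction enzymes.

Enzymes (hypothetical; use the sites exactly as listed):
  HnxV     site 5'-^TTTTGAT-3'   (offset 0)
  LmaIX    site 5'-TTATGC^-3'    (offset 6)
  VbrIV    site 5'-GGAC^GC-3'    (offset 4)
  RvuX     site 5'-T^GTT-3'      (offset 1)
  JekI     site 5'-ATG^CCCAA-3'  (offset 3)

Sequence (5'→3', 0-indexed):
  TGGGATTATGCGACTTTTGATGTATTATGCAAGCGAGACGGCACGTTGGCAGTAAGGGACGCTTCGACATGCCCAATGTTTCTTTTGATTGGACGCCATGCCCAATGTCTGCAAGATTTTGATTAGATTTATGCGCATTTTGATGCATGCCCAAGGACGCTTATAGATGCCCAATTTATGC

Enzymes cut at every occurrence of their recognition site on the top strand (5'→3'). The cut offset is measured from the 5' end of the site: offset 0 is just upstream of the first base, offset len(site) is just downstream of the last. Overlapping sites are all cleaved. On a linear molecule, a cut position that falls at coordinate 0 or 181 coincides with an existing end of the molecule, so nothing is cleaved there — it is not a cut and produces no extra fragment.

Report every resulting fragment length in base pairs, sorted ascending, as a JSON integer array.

Per-enzyme occurrences:
  HnxV TTTTGAT/0: at [14, 82, 116, 137] ⇒ [14, 82, 116, 137]
  LmaIX TTATGC/6: at [5, 24, 128, 175] ⇒ [11, 30, 134] (position 181 is a terminus of the linear molecule — no cut)
  VbrIV GGACGC/4: at [56, 90, 154] ⇒ [60, 94, 158]
  RvuX TGTT/1: at [76] ⇒ [77]
  JekI ATGCCCAA/3: at [68, 97, 146, 166] ⇒ [71, 100, 149, 169]

All cut coordinates (distinct, sorted): [11, 14, 30, 60, 71, 77, 82, 94, 100, 116, 134, 137, 149, 158, 169]

Fragment lengths:
  [0,11): 11 bp
  [11,14): 3 bp
  [14,30): 16 bp
  [30,60): 30 bp
  [60,71): 11 bp
  [71,77): 6 bp
  [77,82): 5 bp
  [82,94): 12 bp
  [94,100): 6 bp
  [100,116): 16 bp
  [116,134): 18 bp
  [134,137): 3 bp
  [137,149): 12 bp
  [149,158): 9 bp
  [158,169): 11 bp
  [169,181): 12 bp

[3,3,5,6,6,9,11,11,11,12,12,12,16,16,18,30]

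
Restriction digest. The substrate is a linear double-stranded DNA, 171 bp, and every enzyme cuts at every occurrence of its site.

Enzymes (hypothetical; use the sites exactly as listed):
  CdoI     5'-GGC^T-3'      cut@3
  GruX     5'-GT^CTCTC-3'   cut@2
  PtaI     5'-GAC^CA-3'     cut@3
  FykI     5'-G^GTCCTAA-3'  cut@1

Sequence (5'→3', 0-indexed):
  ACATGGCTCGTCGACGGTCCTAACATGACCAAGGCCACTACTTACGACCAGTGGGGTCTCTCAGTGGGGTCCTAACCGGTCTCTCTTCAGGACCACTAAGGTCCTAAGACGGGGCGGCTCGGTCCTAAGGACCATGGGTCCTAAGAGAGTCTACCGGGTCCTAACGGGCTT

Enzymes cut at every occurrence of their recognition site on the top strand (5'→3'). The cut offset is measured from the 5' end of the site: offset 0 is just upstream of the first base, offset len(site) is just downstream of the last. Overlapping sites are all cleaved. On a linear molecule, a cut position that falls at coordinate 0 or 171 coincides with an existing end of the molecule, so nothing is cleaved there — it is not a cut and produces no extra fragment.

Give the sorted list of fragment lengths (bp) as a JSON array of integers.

[2,3,5,7,7,9,9,11,11,12,12,13,13,18,19,20]

Scan for sites:
  CdoI (GGCT, off=3): starts [4, 115, 166] → cuts [7, 118, 169]
  GruX (GTCTCTC, off=2): starts [55, 78] → cuts [57, 80]
  PtaI (GACCA, off=3): starts [26, 45, 90, 129] → cuts [29, 48, 93, 132]
  FykI (GGTCCTAA, off=1): starts [15, 67, 99, 120, 136, 156] → cuts [16, 68, 100, 121, 137, 157]

Pooled cuts: [7, 16, 29, 48, 57, 68, 80, 93, 100, 118, 121, 132, 137, 157, 169]

Fragments:
  [0,7): 7 bp
  [7,16): 9 bp
  [16,29): 13 bp
  [29,48): 19 bp
  [48,57): 9 bp
  [57,68): 11 bp
  [68,80): 12 bp
  [80,93): 13 bp
  [93,100): 7 bp
  [100,118): 18 bp
  [118,121): 3 bp
  [121,132): 11 bp
  [132,137): 5 bp
  [137,157): 20 bp
  [157,169): 12 bp
  [169,171): 2 bp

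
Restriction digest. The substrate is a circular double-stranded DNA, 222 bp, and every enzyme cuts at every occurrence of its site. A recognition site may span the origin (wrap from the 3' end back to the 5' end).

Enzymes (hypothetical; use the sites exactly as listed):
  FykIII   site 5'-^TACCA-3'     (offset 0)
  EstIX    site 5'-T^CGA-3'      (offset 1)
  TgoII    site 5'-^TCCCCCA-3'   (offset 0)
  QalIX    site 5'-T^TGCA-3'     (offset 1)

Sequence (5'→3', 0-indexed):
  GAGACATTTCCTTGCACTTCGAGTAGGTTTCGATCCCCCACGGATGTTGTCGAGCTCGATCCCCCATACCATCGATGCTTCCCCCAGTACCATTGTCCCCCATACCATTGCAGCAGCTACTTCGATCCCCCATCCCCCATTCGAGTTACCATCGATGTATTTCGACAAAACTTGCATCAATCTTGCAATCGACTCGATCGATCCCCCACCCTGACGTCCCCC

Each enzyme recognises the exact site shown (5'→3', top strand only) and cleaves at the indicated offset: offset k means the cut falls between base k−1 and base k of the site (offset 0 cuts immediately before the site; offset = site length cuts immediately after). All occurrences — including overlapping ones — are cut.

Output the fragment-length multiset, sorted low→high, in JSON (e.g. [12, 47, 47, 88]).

Site scan:
  FykIII TACCA/0: at [66, 87, 102, 146] ⇒ [66, 87, 102, 146]
  EstIX TCGA/1: at [18, 29, 49, 55, 71, 121, 140, 151, 161, 188, 193, 197] ⇒ [19, 30, 50, 56, 72, 122, 141, 152, 162, 189, 194, 198]
  TgoII TCCCCCA/0: at [33, 59, 79, 95, 125, 132, 201] ⇒ [33, 59, 79, 95, 125, 132, 201]
  QalIX TTGCA/1: at [11, 107, 171, 182] ⇒ [12, 108, 172, 183]

All cut coordinates (distinct, sorted): [12, 19, 30, 33, 50, 56, 59, 66, 72, 79, 87, 95, 102, 108, 122, 125, 132, 141, 146, 152, 162, 172, 183, 189, 194, 198, 201]

Fragments:
  12→19: 7 bp
  19→30: 11 bp
  30→33: 3 bp
  33→50: 17 bp
  50→56: 6 bp
  56→59: 3 bp
  59→66: 7 bp
  66→72: 6 bp
  72→79: 7 bp
  79→87: 8 bp
  87→95: 8 bp
  95→102: 7 bp
  102→108: 6 bp
  108→122: 14 bp
  122→125: 3 bp
  125→132: 7 bp
  132→141: 9 bp
  141→146: 5 bp
  146→152: 6 bp
  152→162: 10 bp
  162→172: 10 bp
  172→183: 11 bp
  183→189: 6 bp
  189→194: 5 bp
  194→198: 4 bp
  198→201: 3 bp
  201→12 (wrap): 222-201+12 = 33 bp

[3,3,3,3,4,5,5,6,6,6,6,6,7,7,7,7,7,8,8,9,10,10,11,11,14,17,33]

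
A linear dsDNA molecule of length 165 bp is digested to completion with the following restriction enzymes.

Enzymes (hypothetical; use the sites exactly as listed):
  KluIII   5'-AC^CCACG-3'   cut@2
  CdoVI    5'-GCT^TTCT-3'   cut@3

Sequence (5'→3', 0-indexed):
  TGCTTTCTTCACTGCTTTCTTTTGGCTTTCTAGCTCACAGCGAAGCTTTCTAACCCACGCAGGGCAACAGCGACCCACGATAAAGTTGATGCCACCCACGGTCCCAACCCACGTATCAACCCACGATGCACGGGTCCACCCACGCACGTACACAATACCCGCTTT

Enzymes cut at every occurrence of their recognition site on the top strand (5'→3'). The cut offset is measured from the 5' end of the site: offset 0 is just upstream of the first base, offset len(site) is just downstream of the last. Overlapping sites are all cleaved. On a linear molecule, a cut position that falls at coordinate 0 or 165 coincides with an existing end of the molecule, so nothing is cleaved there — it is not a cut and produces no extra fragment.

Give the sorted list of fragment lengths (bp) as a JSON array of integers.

[4,7,11,12,12,13,19,20,20,21,26]

Per-enzyme occurrences:
  KluIII ACCCACG/2: at [52, 72, 93, 106, 118, 137] ⇒ [54, 74, 95, 108, 120, 139]
  CdoVI GCTTTCT/3: at [1, 13, 24, 44] ⇒ [4, 16, 27, 47]

Pooled cuts: [4, 16, 27, 47, 54, 74, 95, 108, 120, 139]

Fragment lengths:
  [0,4): 4 bp
  [4,16): 12 bp
  [16,27): 11 bp
  [27,47): 20 bp
  [47,54): 7 bp
  [54,74): 20 bp
  [74,95): 21 bp
  [95,108): 13 bp
  [108,120): 12 bp
  [120,139): 19 bp
  [139,165): 26 bp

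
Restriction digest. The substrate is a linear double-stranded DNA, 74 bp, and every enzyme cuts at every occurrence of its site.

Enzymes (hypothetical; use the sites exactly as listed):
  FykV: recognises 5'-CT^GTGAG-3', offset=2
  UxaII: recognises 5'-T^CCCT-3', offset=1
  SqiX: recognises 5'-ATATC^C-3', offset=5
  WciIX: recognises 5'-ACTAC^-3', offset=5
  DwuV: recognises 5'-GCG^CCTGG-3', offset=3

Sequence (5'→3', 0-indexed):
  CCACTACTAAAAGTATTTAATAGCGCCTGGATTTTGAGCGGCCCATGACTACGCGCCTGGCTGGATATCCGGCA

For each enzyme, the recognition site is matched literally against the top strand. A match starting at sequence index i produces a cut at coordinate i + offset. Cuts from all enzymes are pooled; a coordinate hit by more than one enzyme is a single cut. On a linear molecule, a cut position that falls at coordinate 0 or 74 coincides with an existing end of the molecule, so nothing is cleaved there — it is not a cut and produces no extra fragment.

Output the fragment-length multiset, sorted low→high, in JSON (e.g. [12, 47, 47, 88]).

[3,5,7,14,18,27]

Per-enzyme occurrences:
  FykV (CTGTGAG, off=2): no sites
  UxaII (TCCCT, off=1): no sites
  SqiX (ATATCC, off=5): starts [64] → cuts [69]
  WciIX (ACTAC, off=5): starts [2, 47] → cuts [7, 52]
  DwuV (GCGCCTGG, off=3): starts [22, 52] → cuts [25, 55]

All cut coordinates (distinct, sorted): [7, 25, 52, 55, 69]

Fragments:
  [0,7): 7 bp
  [7,25): 18 bp
  [25,52): 27 bp
  [52,55): 3 bp
  [55,69): 14 bp
  [69,74): 5 bp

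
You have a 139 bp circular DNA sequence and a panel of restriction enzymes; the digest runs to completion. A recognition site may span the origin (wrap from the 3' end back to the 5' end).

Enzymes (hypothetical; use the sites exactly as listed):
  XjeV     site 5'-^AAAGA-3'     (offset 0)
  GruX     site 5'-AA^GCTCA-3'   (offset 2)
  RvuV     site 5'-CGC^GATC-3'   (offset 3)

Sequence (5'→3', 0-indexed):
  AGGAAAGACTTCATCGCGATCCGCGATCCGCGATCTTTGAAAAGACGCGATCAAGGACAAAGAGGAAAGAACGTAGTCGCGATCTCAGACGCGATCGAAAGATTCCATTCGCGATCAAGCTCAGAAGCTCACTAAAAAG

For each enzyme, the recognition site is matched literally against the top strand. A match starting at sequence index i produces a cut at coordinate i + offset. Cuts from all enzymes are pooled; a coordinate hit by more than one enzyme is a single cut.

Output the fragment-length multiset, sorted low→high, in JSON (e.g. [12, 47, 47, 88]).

Scan for sites:
  XjeV AAAGA/0: at [3, 40, 58, 65, 97, 135] ⇒ [3, 40, 58, 65, 97, 135]
  GruX AAGCTCA/2: at [116, 124] ⇒ [118, 126]
  RvuV CGCGATC/3: at [14, 21, 28, 45, 77, 89, 109] ⇒ [17, 24, 31, 48, 80, 92, 112]

All cut coordinates (distinct, sorted): [3, 17, 24, 31, 40, 48, 58, 65, 80, 92, 97, 112, 118, 126, 135]

Fragments:
  3→17: 14 bp
  17→24: 7 bp
  24→31: 7 bp
  31→40: 9 bp
  40→48: 8 bp
  48→58: 10 bp
  58→65: 7 bp
  65→80: 15 bp
  80→92: 12 bp
  92→97: 5 bp
  97→112: 15 bp
  112→118: 6 bp
  118→126: 8 bp
  126→135: 9 bp
  135→3 (wrap): 139-135+3 = 7 bp

[5,6,7,7,7,7,8,8,9,9,10,12,14,15,15]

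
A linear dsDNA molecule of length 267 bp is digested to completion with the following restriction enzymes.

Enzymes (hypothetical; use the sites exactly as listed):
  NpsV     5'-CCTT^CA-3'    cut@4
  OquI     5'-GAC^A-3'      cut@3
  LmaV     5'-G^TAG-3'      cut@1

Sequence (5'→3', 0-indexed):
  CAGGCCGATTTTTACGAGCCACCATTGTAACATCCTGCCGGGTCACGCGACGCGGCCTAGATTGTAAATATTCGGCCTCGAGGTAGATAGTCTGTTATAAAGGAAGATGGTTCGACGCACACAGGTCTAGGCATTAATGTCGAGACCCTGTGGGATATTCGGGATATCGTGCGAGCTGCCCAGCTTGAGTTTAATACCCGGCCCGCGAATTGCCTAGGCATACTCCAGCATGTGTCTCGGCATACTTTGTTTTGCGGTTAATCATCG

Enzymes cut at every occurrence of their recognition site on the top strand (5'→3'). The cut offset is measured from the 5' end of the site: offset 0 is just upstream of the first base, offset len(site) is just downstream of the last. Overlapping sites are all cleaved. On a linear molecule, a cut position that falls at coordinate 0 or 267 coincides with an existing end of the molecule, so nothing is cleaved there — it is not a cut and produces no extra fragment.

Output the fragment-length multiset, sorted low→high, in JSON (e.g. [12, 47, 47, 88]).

Scan for sites:
  NpsV (CCTTCA, off=4): no sites
  OquI (GACA, off=3): no sites
  LmaV (GTAG, off=1): starts [82] → cuts [83]

Pooled cuts: [83]

Fragment lengths:
  [0,83): 83 bp
  [83,267): 184 bp

[83,184]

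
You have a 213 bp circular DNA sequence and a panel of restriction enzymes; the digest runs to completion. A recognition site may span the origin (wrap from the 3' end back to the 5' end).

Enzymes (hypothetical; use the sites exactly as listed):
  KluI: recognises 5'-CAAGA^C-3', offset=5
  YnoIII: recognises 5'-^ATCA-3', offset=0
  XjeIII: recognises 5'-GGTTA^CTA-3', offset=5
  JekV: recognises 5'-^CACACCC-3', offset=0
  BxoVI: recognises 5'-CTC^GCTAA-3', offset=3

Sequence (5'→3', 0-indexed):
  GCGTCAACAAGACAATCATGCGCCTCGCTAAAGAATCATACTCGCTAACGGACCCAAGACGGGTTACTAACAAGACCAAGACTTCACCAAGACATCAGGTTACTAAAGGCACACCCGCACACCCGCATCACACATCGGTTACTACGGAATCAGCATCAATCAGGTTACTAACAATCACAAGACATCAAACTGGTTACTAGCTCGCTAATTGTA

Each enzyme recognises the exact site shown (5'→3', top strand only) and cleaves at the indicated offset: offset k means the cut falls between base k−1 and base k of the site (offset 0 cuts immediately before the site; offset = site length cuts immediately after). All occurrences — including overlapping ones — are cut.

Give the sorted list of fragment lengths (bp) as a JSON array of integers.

Site scan:
  KluI (CAAGAC, off=5): starts [7, 54, 70, 76, 87, 177] → cuts [12, 59, 75, 81, 92, 182]
  YnoIII (ATCA, off=0): starts [14, 34, 93, 126, 148, 154, 158, 173, 183] → cuts [14, 34, 93, 126, 148, 154, 158, 173, 183]
  XjeIII (GGTTACTA, off=5): starts [61, 97, 136, 162, 191] → cuts [66, 102, 141, 167, 196]
  JekV (CACACCC, off=0): starts [109, 117] → cuts [109, 117]
  BxoVI (CTCGCTAA, off=3): starts [23, 40, 200] → cuts [26, 43, 203]

Pooled cuts: [12, 14, 26, 34, 43, 59, 66, 75, 81, 92, 93, 102, 109, 117, 126, 141, 148, 154, 158, 167, 173, 182, 183, 196, 203]

Fragments:
  12→14: 2 bp
  14→26: 12 bp
  26→34: 8 bp
  34→43: 9 bp
  43→59: 16 bp
  59→66: 7 bp
  66→75: 9 bp
  75→81: 6 bp
  81→92: 11 bp
  92→93: 1 bp
  93→102: 9 bp
  102→109: 7 bp
  109→117: 8 bp
  117→126: 9 bp
  126→141: 15 bp
  141→148: 7 bp
  148→154: 6 bp
  154→158: 4 bp
  158→167: 9 bp
  167→173: 6 bp
  173→182: 9 bp
  182→183: 1 bp
  183→196: 13 bp
  196→203: 7 bp
  203→12 (wrap): 213-203+12 = 22 bp

[1,1,2,4,6,6,6,7,7,7,7,8,8,9,9,9,9,9,9,11,12,13,15,16,22]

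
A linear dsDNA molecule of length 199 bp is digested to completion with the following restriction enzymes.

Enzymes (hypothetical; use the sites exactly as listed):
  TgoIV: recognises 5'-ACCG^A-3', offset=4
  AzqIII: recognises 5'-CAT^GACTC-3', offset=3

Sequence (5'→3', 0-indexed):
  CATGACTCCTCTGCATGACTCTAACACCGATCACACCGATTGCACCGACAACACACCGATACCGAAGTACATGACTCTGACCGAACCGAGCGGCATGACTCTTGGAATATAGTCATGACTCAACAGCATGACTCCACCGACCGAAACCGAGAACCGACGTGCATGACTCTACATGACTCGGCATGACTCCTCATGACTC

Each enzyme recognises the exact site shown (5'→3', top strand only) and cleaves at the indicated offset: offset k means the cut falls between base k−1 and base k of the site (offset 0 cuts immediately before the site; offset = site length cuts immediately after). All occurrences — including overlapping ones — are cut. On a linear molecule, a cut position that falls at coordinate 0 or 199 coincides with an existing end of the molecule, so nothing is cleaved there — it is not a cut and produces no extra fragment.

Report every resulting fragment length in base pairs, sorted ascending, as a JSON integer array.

[3,4,5,5,6,6,7,8,8,8,9,9,10,10,10,10,11,11,13,13,13,20]

Per-enzyme occurrences:
  TgoIV ACCGA/4: at [25, 34, 43, 54, 60, 79, 84, 135, 139, 145, 152] ⇒ [29, 38, 47, 58, 64, 83, 88, 139, 143, 149, 156]
  AzqIII CATGACTC/3: at [0, 13, 69, 93, 113, 126, 161, 171, 181, 191] ⇒ [3, 16, 72, 96, 116, 129, 164, 174, 184, 194]

Pooled cuts: [3, 16, 29, 38, 47, 58, 64, 72, 83, 88, 96, 116, 129, 139, 143, 149, 156, 164, 174, 184, 194]

Fragment lengths:
  [0,3): 3 bp
  [3,16): 13 bp
  [16,29): 13 bp
  [29,38): 9 bp
  [38,47): 9 bp
  [47,58): 11 bp
  [58,64): 6 bp
  [64,72): 8 bp
  [72,83): 11 bp
  [83,88): 5 bp
  [88,96): 8 bp
  [96,116): 20 bp
  [116,129): 13 bp
  [129,139): 10 bp
  [139,143): 4 bp
  [143,149): 6 bp
  [149,156): 7 bp
  [156,164): 8 bp
  [164,174): 10 bp
  [174,184): 10 bp
  [184,194): 10 bp
  [194,199): 5 bp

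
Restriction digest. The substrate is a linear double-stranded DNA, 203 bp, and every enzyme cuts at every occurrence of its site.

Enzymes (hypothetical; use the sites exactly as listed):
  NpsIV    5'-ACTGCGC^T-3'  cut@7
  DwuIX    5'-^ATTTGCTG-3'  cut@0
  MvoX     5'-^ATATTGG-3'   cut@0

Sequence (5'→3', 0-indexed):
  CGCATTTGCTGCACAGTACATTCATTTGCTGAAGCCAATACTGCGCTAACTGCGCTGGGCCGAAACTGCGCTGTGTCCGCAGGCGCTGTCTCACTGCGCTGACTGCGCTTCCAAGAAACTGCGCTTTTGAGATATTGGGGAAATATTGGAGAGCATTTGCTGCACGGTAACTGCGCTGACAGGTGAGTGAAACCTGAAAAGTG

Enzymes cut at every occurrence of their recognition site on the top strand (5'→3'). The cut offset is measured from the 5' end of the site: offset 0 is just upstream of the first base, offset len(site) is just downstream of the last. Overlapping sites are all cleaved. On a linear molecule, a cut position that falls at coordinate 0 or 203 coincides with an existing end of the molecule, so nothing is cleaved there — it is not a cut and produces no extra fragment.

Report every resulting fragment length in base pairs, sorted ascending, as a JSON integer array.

[3,7,9,9,11,12,16,16,20,22,23,27,28]

Per-enzyme occurrences:
  NpsIV (ACTGCGCT, off=7): starts [39, 48, 64, 92, 101, 117, 169] → cuts [46, 55, 71, 99, 108, 124, 176]
  DwuIX (ATTTGCTG, off=0): starts [3, 23, 154] → cuts [3, 23, 154]
  MvoX (ATATTGG, off=0): starts [131, 142] → cuts [131, 142]

All cut coordinates (distinct, sorted): [3, 23, 46, 55, 71, 99, 108, 124, 131, 142, 154, 176]

Fragments:
  [0,3): 3 bp
  [3,23): 20 bp
  [23,46): 23 bp
  [46,55): 9 bp
  [55,71): 16 bp
  [71,99): 28 bp
  [99,108): 9 bp
  [108,124): 16 bp
  [124,131): 7 bp
  [131,142): 11 bp
  [142,154): 12 bp
  [154,176): 22 bp
  [176,203): 27 bp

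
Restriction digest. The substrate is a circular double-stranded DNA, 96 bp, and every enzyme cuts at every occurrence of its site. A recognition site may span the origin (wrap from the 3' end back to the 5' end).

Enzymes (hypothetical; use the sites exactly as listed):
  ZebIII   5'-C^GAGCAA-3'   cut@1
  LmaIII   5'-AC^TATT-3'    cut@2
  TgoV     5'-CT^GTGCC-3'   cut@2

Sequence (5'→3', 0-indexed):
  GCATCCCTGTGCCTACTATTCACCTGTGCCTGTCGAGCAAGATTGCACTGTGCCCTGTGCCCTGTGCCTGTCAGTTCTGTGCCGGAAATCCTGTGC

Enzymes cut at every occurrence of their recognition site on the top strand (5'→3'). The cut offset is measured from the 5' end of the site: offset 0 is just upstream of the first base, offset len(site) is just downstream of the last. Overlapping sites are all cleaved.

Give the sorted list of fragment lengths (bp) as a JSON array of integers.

[7,7,8,9,9,15,15,26]

Scan for sites:
  ZebIII CGAGCAA/1: at [33] ⇒ [34]
  LmaIII ACTATT/2: at [14] ⇒ [16]
  TgoV CTGTGCC/2: at [6, 23, 47, 54, 61, 76] ⇒ [8, 25, 49, 56, 63, 78]

All cut coordinates (distinct, sorted): [8, 16, 25, 34, 49, 56, 63, 78]

Fragment lengths:
  8→16: 8 bp
  16→25: 9 bp
  25→34: 9 bp
  34→49: 15 bp
  49→56: 7 bp
  56→63: 7 bp
  63→78: 15 bp
  78→8 (wrap): 96-78+8 = 26 bp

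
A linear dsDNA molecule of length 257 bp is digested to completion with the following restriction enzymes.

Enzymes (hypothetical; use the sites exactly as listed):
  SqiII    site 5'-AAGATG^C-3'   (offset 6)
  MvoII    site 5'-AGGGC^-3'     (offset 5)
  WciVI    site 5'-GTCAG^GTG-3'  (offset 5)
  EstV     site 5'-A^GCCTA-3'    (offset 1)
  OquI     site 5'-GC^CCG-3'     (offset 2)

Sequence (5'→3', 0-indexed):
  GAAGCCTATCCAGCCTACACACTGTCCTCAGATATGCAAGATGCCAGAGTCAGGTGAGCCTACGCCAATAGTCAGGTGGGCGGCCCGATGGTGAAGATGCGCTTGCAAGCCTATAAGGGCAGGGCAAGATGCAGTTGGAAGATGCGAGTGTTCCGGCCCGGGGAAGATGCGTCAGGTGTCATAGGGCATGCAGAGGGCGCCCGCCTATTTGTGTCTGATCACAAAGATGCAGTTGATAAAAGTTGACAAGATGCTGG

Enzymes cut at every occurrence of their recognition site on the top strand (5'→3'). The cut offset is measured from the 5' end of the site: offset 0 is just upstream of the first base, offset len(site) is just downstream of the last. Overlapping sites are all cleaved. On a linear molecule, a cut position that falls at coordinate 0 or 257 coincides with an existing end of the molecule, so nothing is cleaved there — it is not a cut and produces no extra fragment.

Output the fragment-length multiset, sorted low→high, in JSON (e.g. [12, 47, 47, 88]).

Per-enzyme occurrences:
  SqiII (AAGATGC, off=6): starts [37, 93, 125, 138, 163, 223, 247] → cuts [43, 99, 131, 144, 169, 229, 253]
  MvoII (AGGGC, off=5): starts [115, 120, 182, 193] → cuts [120, 125, 187, 198]
  WciVI (GTCAGGTG, off=5): starts [48, 70, 170] → cuts [53, 75, 175]
  EstV (AGCCTA, off=1): starts [2, 11, 56, 107] → cuts [3, 12, 57, 108]
  OquI (GCCCG, off=2): starts [82, 155, 198] → cuts [84, 157, 200]

Pooled cuts: [3, 12, 43, 53, 57, 75, 84, 99, 108, 120, 125, 131, 144, 157, 169, 175, 187, 198, 200, 229, 253]

Fragments:
  [0,3): 3 bp
  [3,12): 9 bp
  [12,43): 31 bp
  [43,53): 10 bp
  [53,57): 4 bp
  [57,75): 18 bp
  [75,84): 9 bp
  [84,99): 15 bp
  [99,108): 9 bp
  [108,120): 12 bp
  [120,125): 5 bp
  [125,131): 6 bp
  [131,144): 13 bp
  [144,157): 13 bp
  [157,169): 12 bp
  [169,175): 6 bp
  [175,187): 12 bp
  [187,198): 11 bp
  [198,200): 2 bp
  [200,229): 29 bp
  [229,253): 24 bp
  [253,257): 4 bp

[2,3,4,4,5,6,6,9,9,9,10,11,12,12,12,13,13,15,18,24,29,31]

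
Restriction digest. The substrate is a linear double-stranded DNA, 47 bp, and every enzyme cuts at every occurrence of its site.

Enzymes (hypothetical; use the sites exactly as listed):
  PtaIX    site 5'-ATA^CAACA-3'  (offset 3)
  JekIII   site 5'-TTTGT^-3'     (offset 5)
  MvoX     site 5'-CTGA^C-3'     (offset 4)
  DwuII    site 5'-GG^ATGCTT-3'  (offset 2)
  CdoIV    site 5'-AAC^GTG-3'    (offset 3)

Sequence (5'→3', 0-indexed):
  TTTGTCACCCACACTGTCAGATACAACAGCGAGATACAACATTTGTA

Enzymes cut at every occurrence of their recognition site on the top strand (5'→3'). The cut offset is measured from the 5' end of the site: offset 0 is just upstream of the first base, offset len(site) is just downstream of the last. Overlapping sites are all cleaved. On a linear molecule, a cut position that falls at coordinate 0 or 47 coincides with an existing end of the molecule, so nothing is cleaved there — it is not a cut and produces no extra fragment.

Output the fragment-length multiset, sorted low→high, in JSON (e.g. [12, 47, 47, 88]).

Scan for sites:
  PtaIX ATACAACA/3: at [20, 33] ⇒ [23, 36]
  JekIII TTTGT/5: at [0, 41] ⇒ [5, 46]
  MvoX (CTGAC, off=4): no sites
  DwuII (GGATGCTT, off=2): no sites
  CdoIV (AACGTG, off=3): no sites

All cut coordinates (distinct, sorted): [5, 23, 36, 46]

Fragments:
  [0,5): 5 bp
  [5,23): 18 bp
  [23,36): 13 bp
  [36,46): 10 bp
  [46,47): 1 bp

[1,5,10,13,18]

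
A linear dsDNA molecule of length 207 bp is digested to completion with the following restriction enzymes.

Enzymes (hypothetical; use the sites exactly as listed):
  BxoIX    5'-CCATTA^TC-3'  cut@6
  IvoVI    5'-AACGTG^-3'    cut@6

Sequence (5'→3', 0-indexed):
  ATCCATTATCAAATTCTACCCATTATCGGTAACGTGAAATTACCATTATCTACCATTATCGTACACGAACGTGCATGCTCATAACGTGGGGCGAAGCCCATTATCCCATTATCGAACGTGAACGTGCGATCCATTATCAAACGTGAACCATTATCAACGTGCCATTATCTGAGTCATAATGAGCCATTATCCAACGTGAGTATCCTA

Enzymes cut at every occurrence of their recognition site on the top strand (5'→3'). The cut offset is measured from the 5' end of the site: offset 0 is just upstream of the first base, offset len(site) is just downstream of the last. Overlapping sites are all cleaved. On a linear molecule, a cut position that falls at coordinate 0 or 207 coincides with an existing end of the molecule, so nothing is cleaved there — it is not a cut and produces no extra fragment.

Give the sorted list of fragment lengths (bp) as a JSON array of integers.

Scan for sites:
  BxoIX CCATTATC/6: at [2, 19, 42, 52, 97, 105, 130, 147, 161, 183] ⇒ [8, 25, 48, 58, 103, 111, 136, 153, 167, 189]
  IvoVI AACGTG/6: at [30, 67, 82, 114, 120, 139, 155, 192] ⇒ [36, 73, 88, 120, 126, 145, 161, 198]

Pooled cuts: [8, 25, 36, 48, 58, 73, 88, 103, 111, 120, 126, 136, 145, 153, 161, 167, 189, 198]

Fragments:
  [0,8): 8 bp
  [8,25): 17 bp
  [25,36): 11 bp
  [36,48): 12 bp
  [48,58): 10 bp
  [58,73): 15 bp
  [73,88): 15 bp
  [88,103): 15 bp
  [103,111): 8 bp
  [111,120): 9 bp
  [120,126): 6 bp
  [126,136): 10 bp
  [136,145): 9 bp
  [145,153): 8 bp
  [153,161): 8 bp
  [161,167): 6 bp
  [167,189): 22 bp
  [189,198): 9 bp
  [198,207): 9 bp

[6,6,8,8,8,8,9,9,9,9,10,10,11,12,15,15,15,17,22]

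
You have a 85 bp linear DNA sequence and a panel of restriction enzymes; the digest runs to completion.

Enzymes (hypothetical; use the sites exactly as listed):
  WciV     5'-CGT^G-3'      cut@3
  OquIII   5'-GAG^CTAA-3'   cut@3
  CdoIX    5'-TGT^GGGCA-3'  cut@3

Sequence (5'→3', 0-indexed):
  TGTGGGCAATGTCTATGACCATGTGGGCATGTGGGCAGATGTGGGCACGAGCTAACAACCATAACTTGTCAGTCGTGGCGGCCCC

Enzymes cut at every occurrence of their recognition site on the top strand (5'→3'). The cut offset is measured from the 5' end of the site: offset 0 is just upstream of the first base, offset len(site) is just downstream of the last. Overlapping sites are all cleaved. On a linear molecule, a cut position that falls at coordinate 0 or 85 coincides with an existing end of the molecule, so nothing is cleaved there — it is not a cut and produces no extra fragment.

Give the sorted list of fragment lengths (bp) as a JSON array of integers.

[3,8,9,9,10,21,25]

Site scan:
  WciV CGTG/3: at [73] ⇒ [76]
  OquIII GAGCTAA/3: at [48] ⇒ [51]
  CdoIX TGTGGGCA/3: at [0, 21, 29, 39] ⇒ [3, 24, 32, 42]

Pooled cuts: [3, 24, 32, 42, 51, 76]

Fragments:
  [0,3): 3 bp
  [3,24): 21 bp
  [24,32): 8 bp
  [32,42): 10 bp
  [42,51): 9 bp
  [51,76): 25 bp
  [76,85): 9 bp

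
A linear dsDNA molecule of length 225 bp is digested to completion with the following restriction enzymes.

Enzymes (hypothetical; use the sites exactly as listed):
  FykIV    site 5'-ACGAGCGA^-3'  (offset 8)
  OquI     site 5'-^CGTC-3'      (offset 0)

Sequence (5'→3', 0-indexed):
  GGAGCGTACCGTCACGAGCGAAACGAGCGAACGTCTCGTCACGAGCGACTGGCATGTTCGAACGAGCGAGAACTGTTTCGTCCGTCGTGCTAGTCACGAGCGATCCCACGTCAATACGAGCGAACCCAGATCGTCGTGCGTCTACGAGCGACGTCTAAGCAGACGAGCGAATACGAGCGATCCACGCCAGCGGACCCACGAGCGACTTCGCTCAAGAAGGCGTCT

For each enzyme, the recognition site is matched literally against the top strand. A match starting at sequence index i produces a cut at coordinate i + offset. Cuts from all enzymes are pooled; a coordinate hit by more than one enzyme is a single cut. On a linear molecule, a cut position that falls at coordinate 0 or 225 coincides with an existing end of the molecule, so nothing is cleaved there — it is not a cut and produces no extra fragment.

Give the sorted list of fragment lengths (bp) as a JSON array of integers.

[1,4,5,5,5,7,8,9,9,9,10,12,12,13,15,15,19,21,21,25]

Scan for sites:
  FykIV (ACGAGCGA, off=8): starts [13, 22, 40, 61, 95, 115, 143, 162, 172, 197] → cuts [21, 30, 48, 69, 103, 123, 151, 170, 180, 205]
  OquI (CGTC, off=0): starts [9, 31, 36, 78, 82, 108, 131, 138, 151, 220] → cuts [9, 31, 36, 78, 82, 108, 131, 138, 151, 220]

All cut coordinates (distinct, sorted): [9, 21, 30, 31, 36, 48, 69, 78, 82, 103, 108, 123, 131, 138, 151, 170, 180, 205, 220]

Fragments:
  [0,9): 9 bp
  [9,21): 12 bp
  [21,30): 9 bp
  [30,31): 1 bp
  [31,36): 5 bp
  [36,48): 12 bp
  [48,69): 21 bp
  [69,78): 9 bp
  [78,82): 4 bp
  [82,103): 21 bp
  [103,108): 5 bp
  [108,123): 15 bp
  [123,131): 8 bp
  [131,138): 7 bp
  [138,151): 13 bp
  [151,170): 19 bp
  [170,180): 10 bp
  [180,205): 25 bp
  [205,220): 15 bp
  [220,225): 5 bp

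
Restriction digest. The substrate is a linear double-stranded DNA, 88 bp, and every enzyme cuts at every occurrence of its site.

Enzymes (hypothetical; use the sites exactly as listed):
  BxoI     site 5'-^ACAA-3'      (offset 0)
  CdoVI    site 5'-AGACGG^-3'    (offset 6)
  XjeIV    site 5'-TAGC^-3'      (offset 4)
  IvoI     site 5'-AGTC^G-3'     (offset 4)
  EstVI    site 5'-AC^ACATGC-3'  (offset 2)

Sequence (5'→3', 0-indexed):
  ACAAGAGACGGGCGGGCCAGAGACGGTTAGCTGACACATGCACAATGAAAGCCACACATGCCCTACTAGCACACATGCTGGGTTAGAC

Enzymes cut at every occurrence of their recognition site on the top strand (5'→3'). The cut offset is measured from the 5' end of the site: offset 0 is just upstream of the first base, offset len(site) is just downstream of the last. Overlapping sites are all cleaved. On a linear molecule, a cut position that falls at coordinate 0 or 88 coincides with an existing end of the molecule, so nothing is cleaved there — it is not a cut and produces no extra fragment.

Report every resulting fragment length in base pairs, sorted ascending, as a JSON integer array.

Site scan:
  BxoI (ACAA, off=0): starts [0, 41] → cuts [41] (position 0 is a terminus of the linear molecule — no cut)
  CdoVI (AGACGG, off=6): starts [5, 20] → cuts [11, 26]
  XjeIV (TAGC, off=4): starts [27, 66] → cuts [31, 70]
  IvoI (AGTCG, off=4): no sites
  EstVI (ACACATGC, off=2): starts [33, 53, 70] → cuts [35, 55, 72]

All cut coordinates (distinct, sorted): [11, 26, 31, 35, 41, 55, 70, 72]

Fragments:
  [0,11): 11 bp
  [11,26): 15 bp
  [26,31): 5 bp
  [31,35): 4 bp
  [35,41): 6 bp
  [41,55): 14 bp
  [55,70): 15 bp
  [70,72): 2 bp
  [72,88): 16 bp

[2,4,5,6,11,14,15,15,16]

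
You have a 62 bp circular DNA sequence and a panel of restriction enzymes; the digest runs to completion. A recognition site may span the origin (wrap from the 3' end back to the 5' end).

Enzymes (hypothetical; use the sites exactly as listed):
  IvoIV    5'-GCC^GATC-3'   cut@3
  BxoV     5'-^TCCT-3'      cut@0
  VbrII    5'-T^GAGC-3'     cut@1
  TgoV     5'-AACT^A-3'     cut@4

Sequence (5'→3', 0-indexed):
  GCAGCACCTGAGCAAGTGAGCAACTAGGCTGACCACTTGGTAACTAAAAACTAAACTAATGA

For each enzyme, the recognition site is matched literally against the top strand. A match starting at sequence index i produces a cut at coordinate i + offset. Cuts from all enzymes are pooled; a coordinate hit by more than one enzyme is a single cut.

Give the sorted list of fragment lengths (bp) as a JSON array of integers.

[3,5,7,8,8,11,20]

Site scan:
  IvoIV (GCCGATC, off=3): no sites
  BxoV (TCCT, off=0): no sites
  VbrII (TGAGC, off=1): starts [8, 16, 59] → cuts [9, 17, 60]
  TgoV (AACTA, off=4): starts [21, 41, 48, 53] → cuts [25, 45, 52, 57]

Pooled cuts: [9, 17, 25, 45, 52, 57, 60]

Fragments:
  9→17: 8 bp
  17→25: 8 bp
  25→45: 20 bp
  45→52: 7 bp
  52→57: 5 bp
  57→60: 3 bp
  60→9 (wrap): 62-60+9 = 11 bp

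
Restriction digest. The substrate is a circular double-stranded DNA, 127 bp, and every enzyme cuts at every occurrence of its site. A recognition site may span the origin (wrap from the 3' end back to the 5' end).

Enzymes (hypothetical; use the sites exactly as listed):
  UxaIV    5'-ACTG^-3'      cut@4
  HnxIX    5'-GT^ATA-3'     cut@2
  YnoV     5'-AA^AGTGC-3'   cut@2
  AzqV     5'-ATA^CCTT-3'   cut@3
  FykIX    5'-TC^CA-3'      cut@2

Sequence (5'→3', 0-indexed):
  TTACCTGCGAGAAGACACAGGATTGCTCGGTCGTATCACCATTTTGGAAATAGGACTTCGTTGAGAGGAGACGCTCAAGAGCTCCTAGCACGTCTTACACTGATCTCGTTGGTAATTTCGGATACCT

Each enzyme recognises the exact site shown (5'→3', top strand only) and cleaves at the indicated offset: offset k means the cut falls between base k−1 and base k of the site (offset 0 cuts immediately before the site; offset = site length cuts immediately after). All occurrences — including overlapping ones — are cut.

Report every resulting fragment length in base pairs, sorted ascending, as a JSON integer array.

Site scan:
  UxaIV ACTG/4: at [98] ⇒ [102]
  HnxIX (GTATA, off=2): no sites
  YnoV (AAAGTGC, off=2): no sites
  AzqV ATACCTT/3: at [121] ⇒ [124]
  FykIX (TCCA, off=2): no sites

Pooled cuts: [102, 124]

Fragments:
  102→124: 22 bp
  124→102 (wrap): 127-124+102 = 105 bp

[22,105]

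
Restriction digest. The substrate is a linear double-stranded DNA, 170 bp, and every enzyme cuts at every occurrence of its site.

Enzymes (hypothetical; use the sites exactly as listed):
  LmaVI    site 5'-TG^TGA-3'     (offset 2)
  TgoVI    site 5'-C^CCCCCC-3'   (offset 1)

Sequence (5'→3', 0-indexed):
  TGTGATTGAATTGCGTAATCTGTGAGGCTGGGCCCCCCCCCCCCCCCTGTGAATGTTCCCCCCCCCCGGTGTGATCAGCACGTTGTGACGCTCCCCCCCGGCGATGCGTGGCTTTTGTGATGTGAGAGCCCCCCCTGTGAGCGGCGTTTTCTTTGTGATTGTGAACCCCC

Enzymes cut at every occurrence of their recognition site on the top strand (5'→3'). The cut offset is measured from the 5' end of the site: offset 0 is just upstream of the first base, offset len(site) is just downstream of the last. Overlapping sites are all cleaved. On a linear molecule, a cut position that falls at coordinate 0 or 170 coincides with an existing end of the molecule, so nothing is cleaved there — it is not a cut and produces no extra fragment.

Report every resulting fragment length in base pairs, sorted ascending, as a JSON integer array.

Scan for sites:
  LmaVI (TGTGA, off=2): starts [0, 20, 47, 69, 83, 115, 120, 135, 153, 159] → cuts [2, 22, 49, 71, 85, 117, 122, 137, 155, 161]
  TgoVI (CCCCCCC, off=1): starts [32, 33, 34, 35, 36, 37, 38, 39, 40, 57, 58, 59, 60, 92, 128] → cuts [33, 34, 35, 36, 37, 38, 39, 40, 41, 58, 59, 60, 61, 93, 129]

Pooled cuts: [2, 22, 33, 34, 35, 36, 37, 38, 39, 40, 41, 49, 58, 59, 60, 61, 71, 85, 93, 117, 122, 129, 137, 155, 161]

Fragments:
  [0,2): 2 bp
  [2,22): 20 bp
  [22,33): 11 bp
  [33,34): 1 bp
  [34,35): 1 bp
  [35,36): 1 bp
  [36,37): 1 bp
  [37,38): 1 bp
  [38,39): 1 bp
  [39,40): 1 bp
  [40,41): 1 bp
  [41,49): 8 bp
  [49,58): 9 bp
  [58,59): 1 bp
  [59,60): 1 bp
  [60,61): 1 bp
  [61,71): 10 bp
  [71,85): 14 bp
  [85,93): 8 bp
  [93,117): 24 bp
  [117,122): 5 bp
  [122,129): 7 bp
  [129,137): 8 bp
  [137,155): 18 bp
  [155,161): 6 bp
  [161,170): 9 bp

[1,1,1,1,1,1,1,1,1,1,1,2,5,6,7,8,8,8,9,9,10,11,14,18,20,24]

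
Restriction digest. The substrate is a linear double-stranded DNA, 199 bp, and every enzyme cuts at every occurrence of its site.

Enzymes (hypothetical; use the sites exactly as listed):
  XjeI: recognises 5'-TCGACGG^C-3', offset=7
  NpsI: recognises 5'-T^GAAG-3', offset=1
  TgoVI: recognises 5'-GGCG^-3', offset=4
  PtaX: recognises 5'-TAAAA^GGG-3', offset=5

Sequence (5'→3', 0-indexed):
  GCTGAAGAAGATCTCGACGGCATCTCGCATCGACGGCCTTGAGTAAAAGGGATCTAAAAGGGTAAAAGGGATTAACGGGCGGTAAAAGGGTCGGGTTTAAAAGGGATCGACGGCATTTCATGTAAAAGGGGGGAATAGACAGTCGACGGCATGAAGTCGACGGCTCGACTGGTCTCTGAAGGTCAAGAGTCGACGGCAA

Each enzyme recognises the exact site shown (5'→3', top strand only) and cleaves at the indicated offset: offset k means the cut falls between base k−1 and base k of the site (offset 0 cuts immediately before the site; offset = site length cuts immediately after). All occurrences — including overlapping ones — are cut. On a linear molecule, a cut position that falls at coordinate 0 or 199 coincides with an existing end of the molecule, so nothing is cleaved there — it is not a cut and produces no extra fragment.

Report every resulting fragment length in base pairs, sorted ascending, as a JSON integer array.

[3,3,3,6,8,11,11,11,12,14,14,14,15,16,17,19,22]

Site scan:
  XjeI TCGACGGC/7: at [13, 29, 106, 142, 156, 189] ⇒ [20, 36, 113, 149, 163, 196]
  NpsI TGAAG/1: at [2, 151, 176] ⇒ [3, 152, 177]
  TgoVI GGCG/4: at [77] ⇒ [81]
  PtaX TAAAAGGG/5: at [43, 54, 62, 82, 97, 122] ⇒ [48, 59, 67, 87, 102, 127]

Pooled cuts: [3, 20, 36, 48, 59, 67, 81, 87, 102, 113, 127, 149, 152, 163, 177, 196]

Fragments:
  [0,3): 3 bp
  [3,20): 17 bp
  [20,36): 16 bp
  [36,48): 12 bp
  [48,59): 11 bp
  [59,67): 8 bp
  [67,81): 14 bp
  [81,87): 6 bp
  [87,102): 15 bp
  [102,113): 11 bp
  [113,127): 14 bp
  [127,149): 22 bp
  [149,152): 3 bp
  [152,163): 11 bp
  [163,177): 14 bp
  [177,196): 19 bp
  [196,199): 3 bp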